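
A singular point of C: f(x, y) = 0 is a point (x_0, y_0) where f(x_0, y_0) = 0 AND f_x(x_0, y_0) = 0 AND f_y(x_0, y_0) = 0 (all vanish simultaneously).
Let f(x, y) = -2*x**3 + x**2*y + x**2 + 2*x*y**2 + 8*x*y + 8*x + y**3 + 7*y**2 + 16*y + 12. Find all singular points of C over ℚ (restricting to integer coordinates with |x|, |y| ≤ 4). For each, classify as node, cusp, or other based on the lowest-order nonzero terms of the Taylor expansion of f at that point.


Singular points: {(0, -2)}; classification: node.

Compute partial derivatives:
  f_x = -6*x**2 + 2*x*y + 2*x + 2*y**2 + 8*y + 8.
  f_y = x**2 + 4*x*y + 8*x + 3*y**2 + 14*y + 16.
Scan x_0 ∈ {−4, ..., 4}. For each x_0, f_y(x_0, y) is a polynomial in y; find its integer roots y ∈ {−4, ..., 4}, then test f_x and f at those candidates.
  x = -4: f_y(-4, y) = 3*y**2 - 2*y; vanishes at y ∈ {0}. (-4, 0): f_x = -96 ≠ 0.
  x = -3: f_y(-3, y) = 3*y**2 + 2*y + 1; no integer root y with |y| ≤ 4.
  x = -2: f_y(-2, y) = 3*y**2 + 6*y + 4; no integer root y with |y| ≤ 4.
  x = -1: f_y(-1, y) = 3*y**2 + 10*y + 9; no integer root y with |y| ≤ 4.
  x = 0: f_y(0, y) = 3*y**2 + 14*y + 16; vanishes at y ∈ {-2}. (0, -2): f_x = 0, f = 0 — SINGULAR.
  x = 1: f_y(1, y) = 3*y**2 + 18*y + 25; no integer root y with |y| ≤ 4.
  x = 2: f_y(2, y) = 3*y**2 + 22*y + 36; no integer root y with |y| ≤ 4.
  x = 3: f_y(3, y) = 3*y**2 + 26*y + 49; no integer root y with |y| ≤ 4.
  x = 4: f_y(4, y) = 3*y**2 + 30*y + 64; no integer root y with |y| ≤ 4.
Only singular point on the grid: (0, -2).
Classify: substitute x = 0 + u, y = -2 + v and expand: f = -2*u**3 + u**2*v - u**2 + 2*u*v**2 + v**3 + v**2.
No constant or linear terms (consistent with a singular point). Quadratic part: -u**2 + v**2. Cubic part: -2*u**3 + u**2*v + 2*u*v**2 + v**3.
The quadratic part v**2 - u**2 = (v − u)(v + u) splits into two distinct linear factors, so there are two distinct tangent lines y − -2 = ±(x − 0) — this is a node (ordinary double point).
Classification: node.


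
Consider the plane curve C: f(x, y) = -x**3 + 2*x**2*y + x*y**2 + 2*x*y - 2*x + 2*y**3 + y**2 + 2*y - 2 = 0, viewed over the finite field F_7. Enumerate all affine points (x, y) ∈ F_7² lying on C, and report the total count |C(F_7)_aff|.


Affine F_7-points: {(2, 0), (2, 2), (3, 0), (3, 2), (3, 3), (4, 5), (6, 2)}; count = 7.

For each of the 49 pairs (x, y) ∈ F_7², evaluate f(x, y) mod 7. Record the zeros.
  x = 0: [0↦5, 1↦3, 2↦1, 3↦4, 4↦3, 5↦3, 6↦2]  zeros at y ∈ ∅
  x = 1: [0↦2, 1↦5, 2↦3, 3↦1, 4↦4, 5↦3, 6↦3]  zeros at y ∈ ∅
  x = 2: [0↦0, 1↦5, 2↦0, 3↦4, 4↦1, 5↦3, 6↦1]  zeros at y ∈ {0, 2}
  x = 3: [0↦0, 1↦4, 2↦0, 3↦0, 4↦2, 5↦4, 6↦4]  zeros at y ∈ {0, 2, 3}
  x = 4: [0↦3, 1↦3, 2↦4, 3↦4, 4↦1, 5↦0, 6↦6]  zeros at y ∈ {5}
  x = 5: [0↦3, 1↦3, 2↦6, 3↦3, 4↦6, 5↦6, 6↦1]  zeros at y ∈ ∅
  x = 6: [0↦1, 1↦5, 2↦0, 3↦5, 4↦4, 5↦2, 6↦4]  zeros at y ∈ {2}
Collecting zeros: affine points = {(2, 0), (2, 2), (3, 0), (3, 2), (3, 3), (4, 5), (6, 2)}.
Total count |C(F_7)_aff| = 7.


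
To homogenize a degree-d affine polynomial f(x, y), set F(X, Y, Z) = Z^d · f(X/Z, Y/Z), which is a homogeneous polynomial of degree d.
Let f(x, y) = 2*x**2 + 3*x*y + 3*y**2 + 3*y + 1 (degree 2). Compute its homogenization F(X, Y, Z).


F(X, Y, Z) = 2*X**2 + 3*X*Y + 3*Y**2 + 3*Y*Z + Z**2

deg(f) = 2.
Substitute x = X/Z, y = Y/Z into f, then multiply by Z^2.
  monomial 2·x^2·y^0 ↦ 2·X^2·Y^0·Z^0.
  monomial 3·x^1·y^1 ↦ 3·X^1·Y^1·Z^0.
  monomial 3·x^0·y^2 ↦ 3·X^0·Y^2·Z^0.
  monomial 3·x^0·y^1 ↦ 3·X^0·Y^1·Z^1.
  monomial 1·x^0·y^0 ↦ 1·X^0·Y^0·Z^2.
Collecting: F(X, Y, Z) = 2*X**2 + 3*X*Y + 3*Y**2 + 3*Y*Z + Z**2.


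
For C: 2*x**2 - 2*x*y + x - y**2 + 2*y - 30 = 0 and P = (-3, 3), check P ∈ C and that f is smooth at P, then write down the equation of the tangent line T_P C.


Tangent line at P: -17*x + 2*y - 57 = 0.

Step 1: f(-3, 3) = 0, so P lies on C.
Step 2: partial derivatives
  f_x(x, y) = 4*x - 2*y + 1, f_y(x, y) = -2*x - 2*y + 2.
  f_x(P) = -17, f_y(P) = 2 (gradient nonzero, so P is smooth).
Step 3: tangent line at P: -17·(x − -3) + 2·(y − 3) = 0.
Expanding: -17*x + 2*y - 57 = 0.


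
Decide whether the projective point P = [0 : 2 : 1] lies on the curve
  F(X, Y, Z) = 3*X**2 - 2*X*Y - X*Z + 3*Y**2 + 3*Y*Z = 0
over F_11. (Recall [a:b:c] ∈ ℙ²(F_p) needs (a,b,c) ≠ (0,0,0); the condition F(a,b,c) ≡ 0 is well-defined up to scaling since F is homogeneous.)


F(0,2,1) ≡ 7 (mod 11); P is NOT on the curve.

Evaluate F(0, 2, 1) term-by-term (mod 11).
  3*X**2 ↦ 3·0·1·1 = 0
  -2*X*Y ↦ -2·0·2·1 = 0
  -X*Z ↦ -1·0·1·1 = 0
  3*Y**2 ↦ 3·1·4·1 = 12
  3*Y*Z ↦ 3·1·2·1 = 6
Sum: F(0, 2, 1) = (0) + (0) + (0) + (12) + (6) = 18.
Reducing mod 11: 18 ≡ 7 (mod 11).
Since F(a, b, c) ≡ 7 ≠ 0 (mod 11), P does NOT lie on the curve.


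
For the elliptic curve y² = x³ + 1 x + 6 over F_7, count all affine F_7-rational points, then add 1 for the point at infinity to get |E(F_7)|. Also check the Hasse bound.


Affine points = {(1, 1), (1, 6), (2, 3), (2, 4), (3, 1), (3, 6), (4, 2), (4, 5), (6, 2), (6, 5)}; affine count = 10; |E(F_7)| = 11.

Discriminant check: Δ ∝ 4a³ + 27b² = 4·1³ + 27·6² = 4·1 + 27·36 ≡ 3 (mod 7). Nonzero ⇒ E is nonsingular.
For each x ∈ F_7, compute rhs = x³ + 1·x + 6 mod 7, then count y ∈ F_7 with y² ≡ rhs.
  x = 0: rhs = 6, matching y values: none (0 points).
  x = 1: rhs = 1, matching y values: 1, 6 (2 points).
  x = 2: rhs = 2, matching y values: 3, 4 (2 points).
  x = 3: rhs = 1, matching y values: 1, 6 (2 points).
  x = 4: rhs = 4, matching y values: 2, 5 (2 points).
  x = 5: rhs = 3, matching y values: none (0 points).
  x = 6: rhs = 4, matching y values: 2, 5 (2 points).
Total affine count: 10.
Full point count |E(F_7)| = 10 + 1 = 11.
Hasse bound: |11 − (7+1)| = |3| = 3 ≤ 2√7 ≈ 5.2915 ✓.


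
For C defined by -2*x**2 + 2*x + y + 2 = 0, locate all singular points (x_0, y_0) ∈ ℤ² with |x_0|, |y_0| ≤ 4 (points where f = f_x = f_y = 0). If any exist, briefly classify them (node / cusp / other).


No singular points in the scanned grid; C is smooth there.

Compute partial derivatives:
  f_x = 2 - 4*x.
  f_y = 1.
f_y = 1 is a nonzero constant, so f_y never vanishes: no point (x, y) can satisfy f = f_x = f_y = 0. In particular no (x, y) ∈ {−4, ..., 4}² is singular; the curve is smooth.


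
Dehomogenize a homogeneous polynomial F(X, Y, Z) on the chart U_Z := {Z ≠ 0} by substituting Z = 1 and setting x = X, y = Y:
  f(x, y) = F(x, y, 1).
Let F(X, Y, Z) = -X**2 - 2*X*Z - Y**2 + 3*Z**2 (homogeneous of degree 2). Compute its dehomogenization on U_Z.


f(x, y) = -x**2 - 2*x - y**2 + 3

On U_Z we set Z = 1. Each monomial c·X^i·Y^j·Z^k in F becomes c·x^i·y^j·1^k = c·x^i·y^j.
Substituting Z = 1: F(X, Y, 1) = -x**2 - 2*x - y**2 + 3.
Note: deg(f) ≤ deg(F) = 2; strict inequality happens when F is divisible by Z (lost terms).


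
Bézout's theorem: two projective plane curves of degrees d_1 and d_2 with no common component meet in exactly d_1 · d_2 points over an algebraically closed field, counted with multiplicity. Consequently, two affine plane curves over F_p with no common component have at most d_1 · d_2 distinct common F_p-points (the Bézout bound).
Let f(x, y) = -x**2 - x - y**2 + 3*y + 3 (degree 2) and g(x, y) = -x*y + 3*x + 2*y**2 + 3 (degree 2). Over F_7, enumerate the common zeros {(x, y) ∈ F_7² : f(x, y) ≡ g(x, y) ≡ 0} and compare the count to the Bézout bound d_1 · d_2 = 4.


Common zeros: {(3, 2), (4, 6)}; count = 2; Bézout bound = 4.

deg(f) = 2, deg(g) = 2, so Bézout bound = 4.
Scan x ∈ F_7. For each x, list the y ∈ F_7 with f(x, y) ≡ 0 and those with g(x, y) ≡ 0 (mod 7); the common zeros in that column are the intersection.
  x = 0: f ≡ 0 at y ∈ {5}; g ≡ 0 at y ∈ {3, 4}; common: ∅.
  x = 1: f ≡ 0 at y ∈ ∅; g ≡ 0 at y ∈ {1, 3}; common: ∅.
  x = 2: f ≡ 0 at y ∈ {4, 6}; g ≡ 0 at y ∈ {3, 5}; common: ∅.
  x = 3: f ≡ 0 at y ∈ {1, 2}; g ≡ 0 at y ∈ {2, 3}; common: {2}.
  x = 4: f ≡ 0 at y ∈ {4, 6}; g ≡ 0 at y ∈ {3, 6}; common: {6}.
  x = 5: f ≡ 0 at y ∈ ∅; g ≡ 0 at y ∈ {3}; common: ∅.
  x = 6: f ≡ 0 at y ∈ {5}; g ≡ 0 at y ∈ {0, 3}; common: ∅.
Collecting: common zeros = {(3, 2), (4, 6)}, so the count is 2.
Comparison with the Bézout bound: 2 ≤ 4 = deg(f)·deg(g), as expected for curves with no common component (the affine F_7-count falls short of the bound because intersections may lie at infinity, over extension fields, or carry multiplicity).


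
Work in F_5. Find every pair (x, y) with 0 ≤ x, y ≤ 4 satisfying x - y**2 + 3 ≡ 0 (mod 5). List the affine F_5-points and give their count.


Affine F_5-points: {(1, 2), (1, 3), (2, 0), (3, 1), (3, 4)}; count = 5.

For each of the 25 pairs (x, y) ∈ F_5², evaluate f(x, y) mod 5. Record the zeros.
  x = 0: [0↦3, 1↦2, 2↦4, 3↦4, 4↦2]  zeros at y ∈ ∅
  x = 1: [0↦4, 1↦3, 2↦0, 3↦0, 4↦3]  zeros at y ∈ {2, 3}
  x = 2: [0↦0, 1↦4, 2↦1, 3↦1, 4↦4]  zeros at y ∈ {0}
  x = 3: [0↦1, 1↦0, 2↦2, 3↦2, 4↦0]  zeros at y ∈ {1, 4}
  x = 4: [0↦2, 1↦1, 2↦3, 3↦3, 4↦1]  zeros at y ∈ ∅
Collecting zeros: affine points = {(1, 2), (1, 3), (2, 0), (3, 1), (3, 4)}.
Total count |C(F_5)_aff| = 5.


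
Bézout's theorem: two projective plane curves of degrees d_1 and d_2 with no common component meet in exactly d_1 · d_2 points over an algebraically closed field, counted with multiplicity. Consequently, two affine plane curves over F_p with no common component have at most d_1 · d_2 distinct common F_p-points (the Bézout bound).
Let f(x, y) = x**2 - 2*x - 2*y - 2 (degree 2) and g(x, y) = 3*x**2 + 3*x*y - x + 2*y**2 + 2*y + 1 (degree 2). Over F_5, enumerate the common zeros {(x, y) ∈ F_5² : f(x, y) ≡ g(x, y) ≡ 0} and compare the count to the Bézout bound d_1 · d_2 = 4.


Common zeros: {(1, 1), (2, 4), (4, 3)}; count = 3; Bézout bound = 4.

deg(f) = 2, deg(g) = 2, so Bézout bound = 4.
Scan x ∈ F_5. For each x, list the y ∈ F_5 with f(x, y) ≡ 0 and those with g(x, y) ≡ 0 (mod 5); the common zeros in that column are the intersection.
  x = 0: f ≡ 0 at y ∈ {4}; g ≡ 0 at y ∈ {1, 3}; common: ∅.
  x = 1: f ≡ 0 at y ∈ {1}; g ≡ 0 at y ∈ {1, 4}; common: {1}.
  x = 2: f ≡ 0 at y ∈ {4}; g ≡ 0 at y ∈ {2, 4}; common: {4}.
  x = 3: f ≡ 0 at y ∈ {3}; g ≡ 0 at y ∈ {0, 2}; common: ∅.
  x = 4: f ≡ 0 at y ∈ {3}; g ≡ 0 at y ∈ {0, 3}; common: {3}.
Collecting: common zeros = {(1, 1), (2, 4), (4, 3)}, so the count is 3.
Comparison with the Bézout bound: 3 ≤ 4 = deg(f)·deg(g), as expected for curves with no common component (the affine F_5-count falls short of the bound because intersections may lie at infinity, over extension fields, or carry multiplicity).


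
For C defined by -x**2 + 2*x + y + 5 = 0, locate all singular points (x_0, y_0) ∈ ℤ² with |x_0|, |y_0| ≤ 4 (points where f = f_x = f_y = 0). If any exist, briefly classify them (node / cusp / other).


No singular points in the scanned grid; C is smooth there.

Compute partial derivatives:
  f_x = 2 - 2*x.
  f_y = 1.
f_y = 1 is a nonzero constant, so f_y never vanishes: no point (x, y) can satisfy f = f_x = f_y = 0. In particular no (x, y) ∈ {−4, ..., 4}² is singular; the curve is smooth.


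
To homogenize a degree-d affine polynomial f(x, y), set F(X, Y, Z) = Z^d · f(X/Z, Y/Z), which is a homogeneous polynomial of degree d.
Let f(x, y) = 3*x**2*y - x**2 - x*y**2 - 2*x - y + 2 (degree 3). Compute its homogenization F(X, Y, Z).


F(X, Y, Z) = 3*X**2*Y - X**2*Z - X*Y**2 - 2*X*Z**2 - Y*Z**2 + 2*Z**3

deg(f) = 3.
Substitute x = X/Z, y = Y/Z into f, then multiply by Z^3.
  monomial 3·x^2·y^1 ↦ 3·X^2·Y^1·Z^0.
  monomial -1·x^2·y^0 ↦ -1·X^2·Y^0·Z^1.
  monomial -1·x^1·y^2 ↦ -1·X^1·Y^2·Z^0.
  monomial -2·x^1·y^0 ↦ -2·X^1·Y^0·Z^2.
  monomial -1·x^0·y^1 ↦ -1·X^0·Y^1·Z^2.
  monomial 2·x^0·y^0 ↦ 2·X^0·Y^0·Z^3.
Collecting: F(X, Y, Z) = 3*X**2*Y - X**2*Z - X*Y**2 - 2*X*Z**2 - Y*Z**2 + 2*Z**3.


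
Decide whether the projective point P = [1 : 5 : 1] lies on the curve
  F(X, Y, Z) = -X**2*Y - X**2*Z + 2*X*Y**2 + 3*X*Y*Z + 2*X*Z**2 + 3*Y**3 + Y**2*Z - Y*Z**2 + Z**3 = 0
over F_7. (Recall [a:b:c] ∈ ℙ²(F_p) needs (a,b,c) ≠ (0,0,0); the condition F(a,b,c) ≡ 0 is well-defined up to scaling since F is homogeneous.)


F(1,5,1) ≡ 2 (mod 7); P is NOT on the curve.

Evaluate F(1, 5, 1) term-by-term (mod 7).
  -X**2*Y ↦ -1·1·5·1 = -5
  -X**2*Z ↦ -1·1·1·1 = -1
  2*X*Y**2 ↦ 2·1·25·1 = 50
  3*X*Y*Z ↦ 3·1·5·1 = 15
  2*X*Z**2 ↦ 2·1·1·1 = 2
  3*Y**3 ↦ 3·1·125·1 = 375
  Y**2*Z ↦ 1·1·25·1 = 25
  -Y*Z**2 ↦ -1·1·5·1 = -5
  Z**3 ↦ 1·1·1·1 = 1
Sum: F(1, 5, 1) = (-5) + (-1) + (50) + (15) + (2) + (375) + (25) + (-5) + (1) = 457.
Reducing mod 7: 457 ≡ 2 (mod 7).
Since F(a, b, c) ≡ 2 ≠ 0 (mod 7), P does NOT lie on the curve.


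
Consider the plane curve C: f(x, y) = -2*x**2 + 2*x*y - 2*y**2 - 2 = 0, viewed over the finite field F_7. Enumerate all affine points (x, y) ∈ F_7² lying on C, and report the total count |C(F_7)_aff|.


Affine F_7-points: {(1, 4), (3, 4), (3, 6), (4, 1), (4, 3), (6, 3)}; count = 6.

For each of the 49 pairs (x, y) ∈ F_7², evaluate f(x, y) mod 7. Record the zeros.
  x = 0: [0↦5, 1↦3, 2↦4, 3↦1, 4↦1, 5↦4, 6↦3]  zeros at y ∈ ∅
  x = 1: [0↦3, 1↦3, 2↦6, 3↦5, 4↦0, 5↦5, 6↦6]  zeros at y ∈ {4}
  x = 2: [0↦4, 1↦6, 2↦4, 3↦5, 4↦2, 5↦2, 6↦5]  zeros at y ∈ ∅
  x = 3: [0↦1, 1↦5, 2↦5, 3↦1, 4↦0, 5↦2, 6↦0]  zeros at y ∈ {4, 6}
  x = 4: [0↦1, 1↦0, 2↦2, 3↦0, 4↦1, 5↦5, 6↦5]  zeros at y ∈ {1, 3}
  x = 5: [0↦4, 1↦5, 2↦2, 3↦2, 4↦5, 5↦4, 6↦6]  zeros at y ∈ ∅
  x = 6: [0↦3, 1↦6, 2↦5, 3↦0, 4↦5, 5↦6, 6↦3]  zeros at y ∈ {3}
Collecting zeros: affine points = {(1, 4), (3, 4), (3, 6), (4, 1), (4, 3), (6, 3)}.
Total count |C(F_7)_aff| = 6.


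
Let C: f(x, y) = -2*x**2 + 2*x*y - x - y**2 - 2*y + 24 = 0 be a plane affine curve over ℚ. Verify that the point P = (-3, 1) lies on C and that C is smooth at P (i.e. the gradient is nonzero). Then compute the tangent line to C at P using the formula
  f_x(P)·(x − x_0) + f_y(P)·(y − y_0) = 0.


Tangent line at P: 13*x - 10*y + 49 = 0.

Step 1: f(-3, 1) = 0, so P lies on C.
Step 2: partial derivatives
  f_x(x, y) = -4*x + 2*y - 1, f_y(x, y) = 2*x - 2*y - 2.
  f_x(P) = 13, f_y(P) = -10 (gradient nonzero, so P is smooth).
Step 3: tangent line at P: 13·(x − -3) + -10·(y − 1) = 0.
Expanding: 13*x - 10*y + 49 = 0.


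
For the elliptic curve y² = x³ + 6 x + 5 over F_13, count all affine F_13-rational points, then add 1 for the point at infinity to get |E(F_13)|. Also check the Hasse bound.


Affine points = {(1, 5), (1, 8), (2, 5), (2, 8), (5, 2), (5, 11), (6, 6), (6, 7), (7, 0), (10, 5), (10, 8)}; affine count = 11; |E(F_13)| = 12.

Discriminant check: Δ ∝ 4a³ + 27b² = 4·6³ + 27·5² = 4·216 + 27·25 ≡ 5 (mod 13). Nonzero ⇒ E is nonsingular.
For each x ∈ F_13, compute rhs = x³ + 6·x + 5 mod 13, then count y ∈ F_13 with y² ≡ rhs.
  x = 0: rhs = 5, matching y values: none (0 points).
  x = 1: rhs = 12, matching y values: 5, 8 (2 points).
  x = 2: rhs = 12, matching y values: 5, 8 (2 points).
  x = 3: rhs = 11, matching y values: none (0 points).
  x = 4: rhs = 2, matching y values: none (0 points).
  x = 5: rhs = 4, matching y values: 2, 11 (2 points).
  x = 6: rhs = 10, matching y values: 6, 7 (2 points).
  x = 7: rhs = 0, matching y values: 0 (1 points).
  x = 8: rhs = 6, matching y values: none (0 points).
  x = 9: rhs = 8, matching y values: none (0 points).
  x = 10: rhs = 12, matching y values: 5, 8 (2 points).
  x = 11: rhs = 11, matching y values: none (0 points).
  x = 12: rhs = 11, matching y values: none (0 points).
Total affine count: 11.
Full point count |E(F_13)| = 11 + 1 = 12.
Hasse bound: |12 − (13+1)| = |-2| = 2 ≤ 2√13 ≈ 7.2111 ✓.


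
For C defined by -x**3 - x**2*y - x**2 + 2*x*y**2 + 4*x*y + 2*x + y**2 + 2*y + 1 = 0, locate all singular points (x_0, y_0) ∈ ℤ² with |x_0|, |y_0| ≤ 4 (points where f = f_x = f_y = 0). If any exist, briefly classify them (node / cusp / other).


Singular points: {(0, -1)}; classification: cusp.

Compute partial derivatives:
  f_x = -3*x**2 - 2*x*y - 2*x + 2*y**2 + 4*y + 2.
  f_y = -x**2 + 4*x*y + 4*x + 2*y + 2.
Scan x_0 ∈ {−4, ..., 4}. For each x_0, f_y(x_0, y) is a polynomial in y; find its integer roots y ∈ {−4, ..., 4}, then test f_x and f at those candidates.
  x = -4: f_y(-4, y) = -14*y - 30; no integer root y with |y| ≤ 4.
  x = -3: f_y(-3, y) = -10*y - 19; no integer root y with |y| ≤ 4.
  x = -2: f_y(-2, y) = -6*y - 10; no integer root y with |y| ≤ 4.
  x = -1: f_y(-1, y) = -2*y - 3; no integer root y with |y| ≤ 4.
  x = 0: f_y(0, y) = 2*y + 2; vanishes at y ∈ {-1}. (0, -1): f_x = 0, f = 0 — SINGULAR.
  x = 1: f_y(1, y) = 6*y + 5; no integer root y with |y| ≤ 4.
  x = 2: f_y(2, y) = 10*y + 6; no integer root y with |y| ≤ 4.
  x = 3: f_y(3, y) = 14*y + 5; no integer root y with |y| ≤ 4.
  x = 4: f_y(4, y) = 18*y + 2; no integer root y with |y| ≤ 4.
Only singular point on the grid: (0, -1).
Classify: substitute x = 0 + u, y = -1 + v and expand: f = -u**3 - u**2*v + 2*u*v**2 + v**2.
No constant or linear terms (consistent with a singular point). Quadratic part: v**2. Cubic part: -u**3 - u**2*v + 2*u*v**2.
The quadratic part v**2 is a perfect square, so there is a single (double) tangent line v = 0, i.e. y = -1. Restricting the cubic part to that line (v = 0) leaves -u**3 ≠ 0, so f is not divisible by v and the branch is v² ≈ u**3 to lowest order — this is a cusp.
Classification: cusp.


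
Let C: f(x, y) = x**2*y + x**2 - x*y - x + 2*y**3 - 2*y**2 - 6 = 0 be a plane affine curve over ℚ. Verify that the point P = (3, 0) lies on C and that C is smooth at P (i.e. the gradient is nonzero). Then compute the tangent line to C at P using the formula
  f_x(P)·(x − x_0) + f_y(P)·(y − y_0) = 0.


Tangent line at P: 5*x + 6*y - 15 = 0.

Step 1: f(3, 0) = 0, so P lies on C.
Step 2: partial derivatives
  f_x(x, y) = 2*x*y + 2*x - y - 1, f_y(x, y) = x**2 - x + 6*y**2 - 4*y.
  f_x(P) = 5, f_y(P) = 6 (gradient nonzero, so P is smooth).
Step 3: tangent line at P: 5·(x − 3) + 6·(y − 0) = 0.
Expanding: 5*x + 6*y - 15 = 0.


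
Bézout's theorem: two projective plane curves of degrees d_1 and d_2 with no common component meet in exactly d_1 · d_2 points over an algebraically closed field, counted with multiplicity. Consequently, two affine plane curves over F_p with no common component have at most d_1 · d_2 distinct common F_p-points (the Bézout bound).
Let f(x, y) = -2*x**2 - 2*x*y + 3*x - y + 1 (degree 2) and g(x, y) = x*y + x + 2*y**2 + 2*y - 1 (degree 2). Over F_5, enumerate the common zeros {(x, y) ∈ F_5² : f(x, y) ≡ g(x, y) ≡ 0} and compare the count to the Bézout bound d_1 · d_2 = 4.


Common zeros: ∅; count = 0; Bézout bound = 4.

deg(f) = 2, deg(g) = 2, so Bézout bound = 4.
Scan x ∈ F_5. For each x, list the y ∈ F_5 with f(x, y) ≡ 0 and those with g(x, y) ≡ 0 (mod 5); the common zeros in that column are the intersection.
  x = 0: f ≡ 0 at y ∈ {1}; g ≡ 0 at y ∈ ∅; common: ∅.
  x = 1: f ≡ 0 at y ∈ {4}; g ≡ 0 at y ∈ {0, 1}; common: ∅.
  x = 2: f ≡ 0 at y ∈ ∅; g ≡ 0 at y ∈ ∅; common: ∅.
  x = 3: f ≡ 0 at y ∈ {1}; g ≡ 0 at y ∈ {2, 3}; common: ∅.
  x = 4: f ≡ 0 at y ∈ {4}; g ≡ 0 at y ∈ ∅; common: ∅.
Collecting: common zeros = ∅, so the count is 0.
Comparison with the Bézout bound: 0 ≤ 4 = deg(f)·deg(g), as expected for curves with no common component (the affine F_5-count falls short of the bound because intersections may lie at infinity, over extension fields, or carry multiplicity).


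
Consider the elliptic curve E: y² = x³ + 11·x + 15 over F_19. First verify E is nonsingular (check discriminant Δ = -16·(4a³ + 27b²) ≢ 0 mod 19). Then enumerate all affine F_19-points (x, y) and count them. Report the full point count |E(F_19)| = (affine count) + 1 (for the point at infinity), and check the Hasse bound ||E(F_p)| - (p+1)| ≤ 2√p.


Affine points = {(2, 8), (2, 11), (4, 3), (4, 16), (5, 9), (5, 10), (7, 6), (7, 13), (8, 8), (8, 11), (9, 8), (9, 11), (10, 2), (10, 17), (11, 2), (11, 17), (14, 5), (14, 14), (17, 2), (17, 17)}; affine count = 20; |E(F_19)| = 21.

Discriminant check: Δ ∝ 4a³ + 27b² = 4·11³ + 27·15² = 4·1331 + 27·225 ≡ 18 (mod 19). Nonzero ⇒ E is nonsingular.
For each x ∈ F_19, compute rhs = x³ + 11·x + 15 mod 19, then count y ∈ F_19 with y² ≡ rhs.
  x = 0: rhs = 15, matching y values: none (0 points).
  x = 1: rhs = 8, matching y values: none (0 points).
  x = 2: rhs = 7, matching y values: 8, 11 (2 points).
  x = 3: rhs = 18, matching y values: none (0 points).
  x = 4: rhs = 9, matching y values: 3, 16 (2 points).
  x = 5: rhs = 5, matching y values: 9, 10 (2 points).
  x = 6: rhs = 12, matching y values: none (0 points).
  x = 7: rhs = 17, matching y values: 6, 13 (2 points).
  x = 8: rhs = 7, matching y values: 8, 11 (2 points).
  x = 9: rhs = 7, matching y values: 8, 11 (2 points).
  x = 10: rhs = 4, matching y values: 2, 17 (2 points).
  x = 11: rhs = 4, matching y values: 2, 17 (2 points).
  x = 12: rhs = 13, matching y values: none (0 points).
  x = 13: rhs = 18, matching y values: none (0 points).
  x = 14: rhs = 6, matching y values: 5, 14 (2 points).
  x = 15: rhs = 2, matching y values: none (0 points).
  x = 16: rhs = 12, matching y values: none (0 points).
  x = 17: rhs = 4, matching y values: 2, 17 (2 points).
  x = 18: rhs = 3, matching y values: none (0 points).
Total affine count: 20.
Full point count |E(F_19)| = 20 + 1 = 21.
Hasse bound: |21 − (19+1)| = |1| = 1 ≤ 2√19 ≈ 8.7178 ✓.


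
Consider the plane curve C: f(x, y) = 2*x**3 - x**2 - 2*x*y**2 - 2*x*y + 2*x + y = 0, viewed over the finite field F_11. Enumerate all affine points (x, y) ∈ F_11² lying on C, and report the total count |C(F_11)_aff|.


Affine F_11-points: {(0, 0), (1, 1), (1, 4), (2, 5), (2, 8), (6, 1), (6, 10), (8, 4), (10, 1), (10, 3)}; count = 10.

For each of the 121 pairs (x, y) ∈ F_11², evaluate f(x, y) mod 11. Record the zeros.
  x = 0: [0↦0, 1↦1, 2↦2, 3↦3, 4↦4, 5↦5, 6↦6, 7↦7, 8↦8, 9↦9, 10↦10]  zeros at y ∈ {0}
  x = 1: [0↦3, 1↦0, 2↦4, 3↦4, 4↦0, 5↦3, 6↦2, 7↦8, 8↦10, 9↦8, 10↦2]  zeros at y ∈ {1, 4}
  x = 2: [0↦5, 1↦9, 2↦5, 3↦4, 4↦6, 5↦0, 6↦8, 7↦8, 8↦0, 9↦6, 10↦4]  zeros at y ∈ {5, 8}
  x = 3: [0↦7, 1↦7, 2↦6, 3↦4, 4↦1, 5↦8, 6↦3, 7↦8, 8↦1, 9↦4, 10↦6]  zeros at y ∈ ∅
  x = 4: [0↦10, 1↦6, 2↦8, 3↦5, 4↦8, 5↦6, 6↦10, 7↦9, 8↦3, 9↦3, 10↦9]  zeros at y ∈ ∅
  x = 5: [0↦4, 1↦7, 2↦1, 3↦8, 4↦6, 5↦6, 6↦8, 7↦1, 8↦7, 9↦4, 10↦3]  zeros at y ∈ ∅
  x = 6: [0↦1, 1↦0, 2↦8, 3↦3, 4↦7, 5↦9, 6↦9, 7↦7, 8↦3, 9↦8, 10↦0]  zeros at y ∈ {1, 10}
  x = 7: [0↦2, 1↦8, 2↦8, 3↦2, 4↦1, 5↦5, 6↦3, 7↦6, 8↦3, 9↦5, 10↦1]  zeros at y ∈ ∅
  x = 8: [0↦8, 1↦10, 2↦2, 3↦6, 4↦0, 5↦6, 6↦2, 7↦10, 8↦8, 9↦7, 10↦7]  zeros at y ∈ {4}
  x = 9: [0↦9, 1↦7, 2↦2, 3↦5, 4↦5, 5↦2, 6↦7, 7↦9, 8↦8, 9↦4, 10↦8]  zeros at y ∈ ∅
  x = 10: [0↦6, 1↦0, 2↦9, 3↦0, 4↦6, 5↦5, 6↦8, 7↦4, 8↦4, 9↦8, 10↦5]  zeros at y ∈ {1, 3}
Collecting zeros: affine points = {(0, 0), (1, 1), (1, 4), (2, 5), (2, 8), (6, 1), (6, 10), (8, 4), (10, 1), (10, 3)}.
Total count |C(F_11)_aff| = 10.


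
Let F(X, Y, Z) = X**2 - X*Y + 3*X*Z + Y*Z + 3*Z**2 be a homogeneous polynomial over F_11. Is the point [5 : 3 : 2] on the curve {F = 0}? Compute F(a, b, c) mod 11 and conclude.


F(5,3,2) ≡ 3 (mod 11); P is NOT on the curve.

Evaluate F(5, 3, 2) term-by-term (mod 11).
  X**2 ↦ 1·25·1·1 = 25
  -X*Y ↦ -1·5·3·1 = -15
  3*X*Z ↦ 3·5·1·2 = 30
  Y*Z ↦ 1·1·3·2 = 6
  3*Z**2 ↦ 3·1·1·4 = 12
Sum: F(5, 3, 2) = (25) + (-15) + (30) + (6) + (12) = 58.
Reducing mod 11: 58 ≡ 3 (mod 11).
Since F(a, b, c) ≡ 3 ≠ 0 (mod 11), P does NOT lie on the curve.


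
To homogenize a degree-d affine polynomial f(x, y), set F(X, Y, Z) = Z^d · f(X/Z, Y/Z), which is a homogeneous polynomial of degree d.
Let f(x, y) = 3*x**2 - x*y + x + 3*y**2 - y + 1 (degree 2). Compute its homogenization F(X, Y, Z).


F(X, Y, Z) = 3*X**2 - X*Y + X*Z + 3*Y**2 - Y*Z + Z**2

deg(f) = 2.
Substitute x = X/Z, y = Y/Z into f, then multiply by Z^2.
  monomial 3·x^2·y^0 ↦ 3·X^2·Y^0·Z^0.
  monomial -1·x^1·y^1 ↦ -1·X^1·Y^1·Z^0.
  monomial 1·x^1·y^0 ↦ 1·X^1·Y^0·Z^1.
  monomial 3·x^0·y^2 ↦ 3·X^0·Y^2·Z^0.
  monomial -1·x^0·y^1 ↦ -1·X^0·Y^1·Z^1.
  monomial 1·x^0·y^0 ↦ 1·X^0·Y^0·Z^2.
Collecting: F(X, Y, Z) = 3*X**2 - X*Y + X*Z + 3*Y**2 - Y*Z + Z**2.


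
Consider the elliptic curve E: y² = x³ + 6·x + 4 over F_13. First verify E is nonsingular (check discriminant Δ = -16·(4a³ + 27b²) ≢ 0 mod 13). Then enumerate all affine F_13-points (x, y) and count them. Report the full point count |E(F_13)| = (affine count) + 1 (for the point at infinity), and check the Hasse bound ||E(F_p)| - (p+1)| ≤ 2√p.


Affine points = {(0, 2), (0, 11), (3, 6), (3, 7), (4, 1), (4, 12), (5, 4), (5, 9), (6, 3), (6, 10), (7, 5), (7, 8), (11, 6), (11, 7), (12, 6), (12, 7)}; affine count = 16; |E(F_13)| = 17.

Discriminant check: Δ ∝ 4a³ + 27b² = 4·6³ + 27·4² = 4·216 + 27·16 ≡ 9 (mod 13). Nonzero ⇒ E is nonsingular.
For each x ∈ F_13, compute rhs = x³ + 6·x + 4 mod 13, then count y ∈ F_13 with y² ≡ rhs.
  x = 0: rhs = 4, matching y values: 2, 11 (2 points).
  x = 1: rhs = 11, matching y values: none (0 points).
  x = 2: rhs = 11, matching y values: none (0 points).
  x = 3: rhs = 10, matching y values: 6, 7 (2 points).
  x = 4: rhs = 1, matching y values: 1, 12 (2 points).
  x = 5: rhs = 3, matching y values: 4, 9 (2 points).
  x = 6: rhs = 9, matching y values: 3, 10 (2 points).
  x = 7: rhs = 12, matching y values: 5, 8 (2 points).
  x = 8: rhs = 5, matching y values: none (0 points).
  x = 9: rhs = 7, matching y values: none (0 points).
  x = 10: rhs = 11, matching y values: none (0 points).
  x = 11: rhs = 10, matching y values: 6, 7 (2 points).
  x = 12: rhs = 10, matching y values: 6, 7 (2 points).
Total affine count: 16.
Full point count |E(F_13)| = 16 + 1 = 17.
Hasse bound: |17 − (13+1)| = |3| = 3 ≤ 2√13 ≈ 7.2111 ✓.


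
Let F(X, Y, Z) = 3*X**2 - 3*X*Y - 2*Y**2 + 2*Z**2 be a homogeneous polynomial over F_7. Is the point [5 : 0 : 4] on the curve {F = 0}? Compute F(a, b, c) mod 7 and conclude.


F(5,0,4) ≡ 2 (mod 7); P is NOT on the curve.

Evaluate F(5, 0, 4) term-by-term (mod 7).
  3*X**2 ↦ 3·25·1·1 = 75
  -3*X*Y ↦ -3·5·0·1 = 0
  -2*Y**2 ↦ -2·1·0·1 = 0
  2*Z**2 ↦ 2·1·1·16 = 32
Sum: F(5, 0, 4) = (75) + (0) + (0) + (32) = 107.
Reducing mod 7: 107 ≡ 2 (mod 7).
Since F(a, b, c) ≡ 2 ≠ 0 (mod 7), P does NOT lie on the curve.


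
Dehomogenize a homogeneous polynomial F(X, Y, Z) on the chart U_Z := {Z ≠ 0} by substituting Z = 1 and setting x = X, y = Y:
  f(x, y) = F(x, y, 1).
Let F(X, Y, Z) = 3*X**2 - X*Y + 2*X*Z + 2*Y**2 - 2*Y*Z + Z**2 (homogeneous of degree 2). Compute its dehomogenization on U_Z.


f(x, y) = 3*x**2 - x*y + 2*x + 2*y**2 - 2*y + 1

On U_Z we set Z = 1. Each monomial c·X^i·Y^j·Z^k in F becomes c·x^i·y^j·1^k = c·x^i·y^j.
Substituting Z = 1: F(X, Y, 1) = 3*x**2 - x*y + 2*x + 2*y**2 - 2*y + 1.
Note: deg(f) ≤ deg(F) = 2; strict inequality happens when F is divisible by Z (lost terms).


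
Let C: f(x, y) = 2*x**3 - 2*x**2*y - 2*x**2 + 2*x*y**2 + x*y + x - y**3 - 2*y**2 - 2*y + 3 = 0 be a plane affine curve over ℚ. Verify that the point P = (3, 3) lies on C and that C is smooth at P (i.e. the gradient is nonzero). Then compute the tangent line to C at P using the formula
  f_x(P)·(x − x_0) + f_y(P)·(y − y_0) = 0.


Tangent line at P: 28*x - 20*y - 24 = 0.

Step 1: f(3, 3) = 0, so P lies on C.
Step 2: partial derivatives
  f_x(x, y) = 6*x**2 - 4*x*y - 4*x + 2*y**2 + y + 1, f_y(x, y) = -2*x**2 + 4*x*y + x - 3*y**2 - 4*y - 2.
  f_x(P) = 28, f_y(P) = -20 (gradient nonzero, so P is smooth).
Step 3: tangent line at P: 28·(x − 3) + -20·(y − 3) = 0.
Expanding: 28*x - 20*y - 24 = 0.


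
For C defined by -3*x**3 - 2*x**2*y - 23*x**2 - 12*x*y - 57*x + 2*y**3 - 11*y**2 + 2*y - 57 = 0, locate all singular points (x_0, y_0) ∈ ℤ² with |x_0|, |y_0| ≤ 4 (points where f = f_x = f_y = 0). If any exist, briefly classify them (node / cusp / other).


Singular points: {(-3, 2)}; classification: cusp.

Compute partial derivatives:
  f_x = -9*x**2 - 4*x*y - 46*x - 12*y - 57.
  f_y = -2*x**2 - 12*x + 6*y**2 - 22*y + 2.
Scan x_0 ∈ {−4, ..., 4}. For each x_0, f_y(x_0, y) is a polynomial in y; find its integer roots y ∈ {−4, ..., 4}, then test f_x and f at those candidates.
  x = -4: f_y(-4, y) = 6*y**2 - 22*y + 18; no integer root y with |y| ≤ 4.
  x = -3: f_y(-3, y) = 6*y**2 - 22*y + 20; vanishes at y ∈ {2}. (-3, 2): f_x = 0, f = 0 — SINGULAR.
  x = -2: f_y(-2, y) = 6*y**2 - 22*y + 18; no integer root y with |y| ≤ 4.
  x = -1: f_y(-1, y) = 6*y**2 - 22*y + 12; vanishes at y ∈ {3}. (-1, 3): f_x = -44 ≠ 0.
  x = 0: f_y(0, y) = 6*y**2 - 22*y + 2; no integer root y with |y| ≤ 4.
  x = 1: f_y(1, y) = 6*y**2 - 22*y - 12; no integer root y with |y| ≤ 4.
  x = 2: f_y(2, y) = 6*y**2 - 22*y - 30; no integer root y with |y| ≤ 4.
  x = 3: f_y(3, y) = 6*y**2 - 22*y - 52; no integer root y with |y| ≤ 4.
  x = 4: f_y(4, y) = 6*y**2 - 22*y - 78; no integer root y with |y| ≤ 4.
Only singular point on the grid: (-3, 2).
Classify: substitute x = -3 + u, y = 2 + v and expand: f = -3*u**3 - 2*u**2*v + 2*v**3 + v**2.
No constant or linear terms (consistent with a singular point). Quadratic part: v**2. Cubic part: -3*u**3 - 2*u**2*v + 2*v**3.
The quadratic part v**2 is a perfect square, so there is a single (double) tangent line v = 0, i.e. y = 2. Restricting the cubic part to that line (v = 0) leaves -3*u**3 ≠ 0, so f is not divisible by v and the branch is v² ≈ 3*u**3 to lowest order — this is a cusp.
Classification: cusp.


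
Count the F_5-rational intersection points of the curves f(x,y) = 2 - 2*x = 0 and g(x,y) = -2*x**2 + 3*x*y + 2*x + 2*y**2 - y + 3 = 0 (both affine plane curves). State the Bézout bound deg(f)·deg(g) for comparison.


Common zeros: {(1, 2)}; count = 1; Bézout bound = 2.

deg(f) = 1, deg(g) = 2, so Bézout bound = 2.
Scan x ∈ F_5. For each x, list the y ∈ F_5 with f(x, y) ≡ 0 and those with g(x, y) ≡ 0 (mod 5); the common zeros in that column are the intersection.
  x = 0: f ≡ 0 at y ∈ ∅; g ≡ 0 at y ∈ ∅; common: ∅.
  x = 1: f ≡ 0 at y ∈ {0, 1, 2, 3, 4}; g ≡ 0 at y ∈ {2}; common: {2}.
  x = 2: f ≡ 0 at y ∈ ∅; g ≡ 0 at y ∈ ∅; common: ∅.
  x = 3: f ≡ 0 at y ∈ ∅; g ≡ 0 at y ∈ {2, 4}; common: ∅.
  x = 4: f ≡ 0 at y ∈ ∅; g ≡ 0 at y ∈ {3, 4}; common: ∅.
Collecting: common zeros = {(1, 2)}, so the count is 1.
Comparison with the Bézout bound: 1 ≤ 2 = deg(f)·deg(g), as expected for curves with no common component (the affine F_5-count falls short of the bound because intersections may lie at infinity, over extension fields, or carry multiplicity).


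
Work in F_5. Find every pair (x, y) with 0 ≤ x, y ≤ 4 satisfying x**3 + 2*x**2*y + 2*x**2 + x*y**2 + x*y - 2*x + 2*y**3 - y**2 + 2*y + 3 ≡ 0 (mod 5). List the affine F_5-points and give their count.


Affine F_5-points: {(1, 2), (2, 0), (2, 1), (4, 2)}; count = 4.

For each of the 25 pairs (x, y) ∈ F_5², evaluate f(x, y) mod 5. Record the zeros.
  x = 0: [0↦3, 1↦1, 2↦4, 3↦4, 4↦3]  zeros at y ∈ ∅
  x = 1: [0↦4, 1↦1, 2↦0, 3↦3, 4↦2]  zeros at y ∈ {2}
  x = 2: [0↦0, 1↦0, 2↦4, 3↦4, 4↦2]  zeros at y ∈ {0, 1}
  x = 3: [0↦2, 1↦4, 2↦2, 3↦3, 4↦4]  zeros at y ∈ ∅
  x = 4: [0↦1, 1↦4, 2↦0, 3↦1, 4↦4]  zeros at y ∈ {2}
Collecting zeros: affine points = {(1, 2), (2, 0), (2, 1), (4, 2)}.
Total count |C(F_5)_aff| = 4.


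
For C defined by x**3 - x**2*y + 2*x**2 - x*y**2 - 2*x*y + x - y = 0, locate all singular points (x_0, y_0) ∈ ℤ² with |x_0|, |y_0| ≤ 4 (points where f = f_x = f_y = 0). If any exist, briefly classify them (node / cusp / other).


Singular points: {(-1, 0)}; classification: node.

Compute partial derivatives:
  f_x = 3*x**2 - 2*x*y + 4*x - y**2 - 2*y + 1.
  f_y = -x**2 - 2*x*y - 2*x - 1.
Scan x_0 ∈ {−4, ..., 4}. For each x_0, f_y(x_0, y) is a polynomial in y; find its integer roots y ∈ {−4, ..., 4}, then test f_x and f at those candidates.
  x = -4: f_y(-4, y) = 8*y - 9; no integer root y with |y| ≤ 4.
  x = -3: f_y(-3, y) = 6*y - 4; no integer root y with |y| ≤ 4.
  x = -2: f_y(-2, y) = 4*y - 1; no integer root y with |y| ≤ 4.
  x = -1: f_y(-1, y) = 2*y; vanishes at y ∈ {0}. (-1, 0): f_x = 0, f = 0 — SINGULAR.
  x = 0: f_y(0, y) = -1; no integer root y with |y| ≤ 4.
  x = 1: f_y(1, y) = -2*y - 4; vanishes at y ∈ {-2}. (1, -2): f_x = 12 ≠ 0.
  x = 2: f_y(2, y) = -4*y - 9; no integer root y with |y| ≤ 4.
  x = 3: f_y(3, y) = -6*y - 16; no integer root y with |y| ≤ 4.
  x = 4: f_y(4, y) = -8*y - 25; no integer root y with |y| ≤ 4.
Only singular point on the grid: (-1, 0).
Classify: substitute x = -1 + u, y = 0 + v and expand: f = u**3 - u**2*v - u**2 - u*v**2 + v**2.
No constant or linear terms (consistent with a singular point). Quadratic part: -u**2 + v**2. Cubic part: u**3 - u**2*v - u*v**2.
The quadratic part v**2 - u**2 = (v − u)(v + u) splits into two distinct linear factors, so there are two distinct tangent lines y − 0 = ±(x − -1) — this is a node (ordinary double point).
Classification: node.


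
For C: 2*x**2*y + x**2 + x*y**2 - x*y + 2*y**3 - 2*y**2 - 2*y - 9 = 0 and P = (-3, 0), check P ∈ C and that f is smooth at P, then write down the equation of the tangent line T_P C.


Tangent line at P: -6*x + 19*y - 18 = 0.

Step 1: f(-3, 0) = 0, so P lies on C.
Step 2: partial derivatives
  f_x(x, y) = 4*x*y + 2*x + y**2 - y, f_y(x, y) = 2*x**2 + 2*x*y - x + 6*y**2 - 4*y - 2.
  f_x(P) = -6, f_y(P) = 19 (gradient nonzero, so P is smooth).
Step 3: tangent line at P: -6·(x − -3) + 19·(y − 0) = 0.
Expanding: -6*x + 19*y - 18 = 0.


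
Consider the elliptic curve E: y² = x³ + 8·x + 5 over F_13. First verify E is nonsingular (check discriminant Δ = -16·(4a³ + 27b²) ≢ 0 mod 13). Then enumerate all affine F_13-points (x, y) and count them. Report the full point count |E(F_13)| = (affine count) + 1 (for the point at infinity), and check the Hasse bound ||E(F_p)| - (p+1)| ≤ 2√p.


Affine points = {(1, 1), (1, 12), (2, 4), (2, 9), (3, 2), (3, 11), (4, 6), (4, 7), (5, 1), (5, 12), (6, 3), (6, 10), (7, 1), (7, 12), (8, 3), (8, 10), (9, 0), (12, 3), (12, 10)}; affine count = 19; |E(F_13)| = 20.

Discriminant check: Δ ∝ 4a³ + 27b² = 4·8³ + 27·5² = 4·512 + 27·25 ≡ 6 (mod 13). Nonzero ⇒ E is nonsingular.
For each x ∈ F_13, compute rhs = x³ + 8·x + 5 mod 13, then count y ∈ F_13 with y² ≡ rhs.
  x = 0: rhs = 5, matching y values: none (0 points).
  x = 1: rhs = 1, matching y values: 1, 12 (2 points).
  x = 2: rhs = 3, matching y values: 4, 9 (2 points).
  x = 3: rhs = 4, matching y values: 2, 11 (2 points).
  x = 4: rhs = 10, matching y values: 6, 7 (2 points).
  x = 5: rhs = 1, matching y values: 1, 12 (2 points).
  x = 6: rhs = 9, matching y values: 3, 10 (2 points).
  x = 7: rhs = 1, matching y values: 1, 12 (2 points).
  x = 8: rhs = 9, matching y values: 3, 10 (2 points).
  x = 9: rhs = 0, matching y values: 0 (1 points).
  x = 10: rhs = 6, matching y values: none (0 points).
  x = 11: rhs = 7, matching y values: none (0 points).
  x = 12: rhs = 9, matching y values: 3, 10 (2 points).
Total affine count: 19.
Full point count |E(F_13)| = 19 + 1 = 20.
Hasse bound: |20 − (13+1)| = |6| = 6 ≤ 2√13 ≈ 7.2111 ✓.


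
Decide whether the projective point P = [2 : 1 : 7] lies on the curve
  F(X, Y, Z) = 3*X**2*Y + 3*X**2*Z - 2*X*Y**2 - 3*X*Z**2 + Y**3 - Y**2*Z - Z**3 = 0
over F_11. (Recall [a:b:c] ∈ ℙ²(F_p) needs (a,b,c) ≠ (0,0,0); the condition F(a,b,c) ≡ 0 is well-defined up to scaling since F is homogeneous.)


F(2,1,7) ≡ 10 (mod 11); P is NOT on the curve.

Evaluate F(2, 1, 7) term-by-term (mod 11).
  3*X**2*Y ↦ 3·4·1·1 = 12
  3*X**2*Z ↦ 3·4·1·7 = 84
  -2*X*Y**2 ↦ -2·2·1·1 = -4
  -3*X*Z**2 ↦ -3·2·1·49 = -294
  Y**3 ↦ 1·1·1·1 = 1
  -Y**2*Z ↦ -1·1·1·7 = -7
  -Z**3 ↦ -1·1·1·343 = -343
Sum: F(2, 1, 7) = (12) + (84) + (-4) + (-294) + (1) + (-7) + (-343) = -551.
Reducing mod 11: -551 ≡ 10 (mod 11).
Since F(a, b, c) ≡ 10 ≠ 0 (mod 11), P does NOT lie on the curve.


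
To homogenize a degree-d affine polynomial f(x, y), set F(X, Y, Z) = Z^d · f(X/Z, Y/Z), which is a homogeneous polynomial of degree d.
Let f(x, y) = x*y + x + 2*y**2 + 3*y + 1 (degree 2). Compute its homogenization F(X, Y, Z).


F(X, Y, Z) = X*Y + X*Z + 2*Y**2 + 3*Y*Z + Z**2

deg(f) = 2.
Substitute x = X/Z, y = Y/Z into f, then multiply by Z^2.
  monomial 1·x^1·y^1 ↦ 1·X^1·Y^1·Z^0.
  monomial 1·x^1·y^0 ↦ 1·X^1·Y^0·Z^1.
  monomial 2·x^0·y^2 ↦ 2·X^0·Y^2·Z^0.
  monomial 3·x^0·y^1 ↦ 3·X^0·Y^1·Z^1.
  monomial 1·x^0·y^0 ↦ 1·X^0·Y^0·Z^2.
Collecting: F(X, Y, Z) = X*Y + X*Z + 2*Y**2 + 3*Y*Z + Z**2.


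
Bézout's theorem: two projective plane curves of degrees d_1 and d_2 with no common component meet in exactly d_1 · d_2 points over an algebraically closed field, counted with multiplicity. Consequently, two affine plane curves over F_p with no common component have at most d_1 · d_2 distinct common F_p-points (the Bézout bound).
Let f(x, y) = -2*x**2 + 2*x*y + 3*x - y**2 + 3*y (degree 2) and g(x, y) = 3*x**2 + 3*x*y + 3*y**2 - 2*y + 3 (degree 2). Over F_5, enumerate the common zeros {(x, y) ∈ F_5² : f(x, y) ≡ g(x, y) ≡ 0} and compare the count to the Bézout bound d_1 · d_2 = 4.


Common zeros: {(1, 1)}; count = 1; Bézout bound = 4.

deg(f) = 2, deg(g) = 2, so Bézout bound = 4.
Scan x ∈ F_5. For each x, list the y ∈ F_5 with f(x, y) ≡ 0 and those with g(x, y) ≡ 0 (mod 5); the common zeros in that column are the intersection.
  x = 0: f ≡ 0 at y ∈ {0, 3}; g ≡ 0 at y ∈ ∅; common: ∅.
  x = 1: f ≡ 0 at y ∈ {1, 4}; g ≡ 0 at y ∈ {1, 2}; common: {1}.
  x = 2: f ≡ 0 at y ∈ {3, 4}; g ≡ 0 at y ∈ {0, 2}; common: ∅.
  x = 3: f ≡ 0 at y ∈ {2}; g ≡ 0 at y ∈ {0, 1}; common: ∅.
  x = 4: f ≡ 0 at y ∈ {0, 1}; g ≡ 0 at y ∈ ∅; common: ∅.
Collecting: common zeros = {(1, 1)}, so the count is 1.
Comparison with the Bézout bound: 1 ≤ 4 = deg(f)·deg(g), as expected for curves with no common component (the affine F_5-count falls short of the bound because intersections may lie at infinity, over extension fields, or carry multiplicity).


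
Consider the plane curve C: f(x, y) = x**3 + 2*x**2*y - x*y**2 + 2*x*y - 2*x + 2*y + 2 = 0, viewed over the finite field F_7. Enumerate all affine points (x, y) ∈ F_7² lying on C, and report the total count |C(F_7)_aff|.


Affine F_7-points: {(0, 6), (3, 2), (4, 2), (4, 5)}; count = 4.

For each of the 49 pairs (x, y) ∈ F_7², evaluate f(x, y) mod 7. Record the zeros.
  x = 0: [0↦2, 1↦4, 2↦6, 3↦1, 4↦3, 5↦5, 6↦0]  zeros at y ∈ {6}
  x = 1: [0↦1, 1↦6, 2↦2, 3↦3, 4↦2, 5↦6, 6↦1]  zeros at y ∈ ∅
  x = 2: [0↦6, 1↦4, 2↦5, 3↦2, 4↦2, 5↦5, 6↦4]  zeros at y ∈ ∅
  x = 3: [0↦2, 1↦4, 2↦0, 3↦4, 4↦2, 5↦1, 6↦1]  zeros at y ∈ {2}
  x = 4: [0↦2, 1↦5, 2↦0, 3↦1, 4↦1, 5↦0, 6↦5]  zeros at y ∈ {2, 5}
  x = 5: [0↦5, 1↦6, 2↦4, 3↦6, 4↦5, 5↦1, 6↦1]  zeros at y ∈ ∅
  x = 6: [0↦3, 1↦6, 2↦4, 3↦4, 4↦6, 5↦3, 6↦2]  zeros at y ∈ ∅
Collecting zeros: affine points = {(0, 6), (3, 2), (4, 2), (4, 5)}.
Total count |C(F_7)_aff| = 4.


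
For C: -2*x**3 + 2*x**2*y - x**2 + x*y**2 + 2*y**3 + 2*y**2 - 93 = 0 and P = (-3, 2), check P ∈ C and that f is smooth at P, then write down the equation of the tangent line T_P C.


Tangent line at P: -68*x + 38*y - 280 = 0.

Step 1: f(-3, 2) = 0, so P lies on C.
Step 2: partial derivatives
  f_x(x, y) = -6*x**2 + 4*x*y - 2*x + y**2, f_y(x, y) = 2*x**2 + 2*x*y + 6*y**2 + 4*y.
  f_x(P) = -68, f_y(P) = 38 (gradient nonzero, so P is smooth).
Step 3: tangent line at P: -68·(x − -3) + 38·(y − 2) = 0.
Expanding: -68*x + 38*y - 280 = 0.
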